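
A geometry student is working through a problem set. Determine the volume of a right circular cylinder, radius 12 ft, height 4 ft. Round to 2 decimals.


Shape: cylinder
Radius r = 12 ft, Height h = 4 ft
Formula: V = pi * r^2 * h
r^2 = 144
V = pi * 144 * 4
V = 576 * pi
V = 1809.56
1809.56 ft^3


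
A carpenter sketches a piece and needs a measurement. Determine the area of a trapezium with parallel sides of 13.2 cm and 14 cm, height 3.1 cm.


Shape: trapezoid
Parallel sides a = 13.2 cm, b = 14 cm; Height h = 3.1 cm
Formula: A = (a + b) * h / 2
a + b = 13.2 + 14 = 27.2
A = 27.2 * 3.1 / 2
A = 84.32 / 2
A = 42.16
42.16 cm^2


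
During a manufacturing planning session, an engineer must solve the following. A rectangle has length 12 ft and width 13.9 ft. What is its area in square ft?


Shape: rectangle
Length l = 12 ft, Width w = 13.9 ft
Formula: A = l * w
A = 12 * 13.9
A = 166.8
166.8 ft^2


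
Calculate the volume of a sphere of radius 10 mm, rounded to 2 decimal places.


Shape: sphere
Radius r = 10 mm
Formula: V = (4/3) * pi * r^3
r^3 = 1000
(4/3) * 1000 = 1333.333333
V = 1333.333333 * pi
V = 4188.79
4188.79 mm^3


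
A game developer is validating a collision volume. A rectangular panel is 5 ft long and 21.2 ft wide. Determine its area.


Shape: rectangle
Length l = 5 ft, Width w = 21.2 ft
Formula: A = l * w
A = 5 * 21.2
A = 106
106 ft^2


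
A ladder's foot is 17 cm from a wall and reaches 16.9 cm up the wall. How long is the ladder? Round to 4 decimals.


Shape: right triangle
Legs a = 17 cm, b = 16.9 cm
Formula: c = sqrt(a^2 + b^2)
a^2 = 289, b^2 = 285.61
a^2 + b^2 = 574.61
c = sqrt(574.61)
c = 23.971
23.971 cm


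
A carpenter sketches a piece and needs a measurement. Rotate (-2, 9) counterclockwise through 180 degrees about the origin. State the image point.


Transformation: rotation about the origin
Original point: (-2, 9)
Rule for 180 deg: (x, y) -> (-x, -y)
Apply: (-2, 9) -> (2, -9)
(2, -9)


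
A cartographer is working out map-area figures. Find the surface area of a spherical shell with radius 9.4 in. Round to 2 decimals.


Shape: sphere
Radius r = 9.4 in
Formula: SA = 4 * pi * r^2
r^2 = 88.36
SA = 4 * pi * 88.36
SA = 353.44 * pi
SA = 1110.36
1110.36 in^2


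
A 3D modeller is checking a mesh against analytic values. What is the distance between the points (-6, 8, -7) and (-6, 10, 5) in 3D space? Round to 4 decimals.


3D distance between two points
P1 = (-6, 8, -7), P2 = (-6, 10, 5)
Formula: d = sqrt((x2-x1)^2 + (y2-y1)^2 + (z2-z1)^2)
dx = -6 - -6 = 0
dy = 10 - 8 = 2
dz = 5 - -7 = 12
dx^2 + dy^2 + dz^2 = 0 + 4 + 144 = 148
d = sqrt(148)
d = 12.1655
12.1655 units


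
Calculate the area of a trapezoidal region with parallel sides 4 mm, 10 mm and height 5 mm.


Shape: trapezoid
Parallel sides a = 4 mm, b = 10 mm; Height h = 5 mm
Formula: A = (a + b) * h / 2
a + b = 4 + 10 = 14
A = 14 * 5 / 2
A = 70 / 2
A = 35
35 mm^2


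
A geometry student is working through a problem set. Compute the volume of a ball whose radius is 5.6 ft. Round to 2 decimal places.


Shape: sphere
Radius r = 5.6 ft
Formula: V = (4/3) * pi * r^3
r^3 = 175.616
(4/3) * 175.616 = 234.154667
V = 234.154667 * pi
V = 735.62
735.62 ft^3


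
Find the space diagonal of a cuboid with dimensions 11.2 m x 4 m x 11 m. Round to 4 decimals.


Shape: rectangular box (space diagonal)
l = 11.2 m, w = 4 m, h = 11 m
Visualize: the diagonal of the base, then a right triangle with that diagonal and the height.
Formula: d = sqrt(l^2 + w^2 + h^2)
l^2 + w^2 + h^2 = 125.44 + 16 + 121 = 262.44
d = sqrt(262.44)
d = 16.2
16.2 m


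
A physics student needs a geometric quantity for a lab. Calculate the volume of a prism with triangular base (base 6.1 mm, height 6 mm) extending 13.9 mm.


Shape: triangular prism
Triangle base = 6.1 mm, triangle height = 6 mm, prism length L = 13.9 mm
Formula: V = (1/2 * b * h_tri) * L
Cross-section area = 0.5 * 6.1 * 6 = 18.3
V = 18.3 * 13.9
V = 254.37
254.37 mm^3


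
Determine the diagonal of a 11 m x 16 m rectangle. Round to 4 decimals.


Shape: rectangle (diagonal via Pythagoras)
Sides: 11 m and 16 m
Formula: d = sqrt(l^2 + w^2)
l^2 = 121, w^2 = 256
l^2 + w^2 = 377
d = sqrt(377)
d = 19.4165
19.4165 m


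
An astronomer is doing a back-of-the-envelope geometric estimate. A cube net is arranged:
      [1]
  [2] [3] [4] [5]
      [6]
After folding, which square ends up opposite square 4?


Net: cross layout. Take square 3 as the base (bottom).
Fold the four squares in the horizontal row up around 3: 2 -> left, 4 -> right, 5 wraps to the top.
Fold 1 and 6 up from 3: 1 -> back, 6 -> front.
Opposite pairs are therefore: (1, 6), (2, 4), (3, 5).
Face 4 is opposite face 2.
face 2


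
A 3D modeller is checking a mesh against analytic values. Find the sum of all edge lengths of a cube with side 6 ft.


Shape: cube
Side s = 6 ft
A cube has 12 edges, all equal.
Formula: total edge length = 12 * s
Total = 12 * 6
Total = 72
72 ft


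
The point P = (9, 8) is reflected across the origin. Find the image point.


Transformation: reflection
Original point: (9, 8)
Rule for reflection through the origin: (x, y) -> (-x, -y)
Apply: (9, 8) -> (-9, -8)
(-9, -8)


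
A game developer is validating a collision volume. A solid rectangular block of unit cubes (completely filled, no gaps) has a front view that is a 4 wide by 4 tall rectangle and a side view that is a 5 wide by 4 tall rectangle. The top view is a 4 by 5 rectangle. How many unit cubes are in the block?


Orthographic views of a solid rectangular block:
Front view 4 x 4 -> length = 4, height = 4
Side view 5 x 4 -> width = 5, height = 4 (consistent)
Top view 4 x 5 -> confirms length = 4, width = 5
The block is 4 x 5 x 4.
Total unit cubes = 4 * 5 * 4 = 80
80 unit cubes


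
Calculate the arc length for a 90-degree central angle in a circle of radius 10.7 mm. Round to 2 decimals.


Shape: circular arc
Radius r = 10.7 mm, Angle = 90 degrees
Formula: L = (angle/360) * 2 * pi * r
2 * pi * r = 21.4 * pi
L = (90/360) * 21.4 * pi
L = 5.35 * pi
L = 16.81
16.81 mm


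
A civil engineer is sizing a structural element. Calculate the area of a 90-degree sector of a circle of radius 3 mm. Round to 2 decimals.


Shape: circular sector
Radius r = 3 mm, Angle = 90 degrees
Formula: A = (angle/360) * pi * r^2
r^2 = 9
Fraction of circle = 90/360
A = (90/360) * pi * 9
A = 2.25 * pi
A = 7.07
7.07 mm^2


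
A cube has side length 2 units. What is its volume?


Shape: cube
Side s = 2 units
Formula: V = s^3
V = 2 * 2 * 2
V = 4 * 2
V = 8
8 units^3


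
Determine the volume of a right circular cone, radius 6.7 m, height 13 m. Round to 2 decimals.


Shape: cone
Radius r = 6.7 m, Height h = 13 m
Formula: V = (1/3) * pi * r^2 * h
r^2 = 44.89
pi * r^2 * h = pi * 44.89 * 13 = 583.57 * pi
V = 583.57 * pi / 3
V = 611.11
611.11 m^3


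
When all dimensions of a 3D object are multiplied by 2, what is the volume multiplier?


Linear scale factor k = 2
Rule: under a linear scaling by k, volumes scale by k^3.
k^3 = 2 * 2 * 2
k^3 = 4 * 2
k^3 = 8
Volume scales by a factor of 8.
8 (dimensionless)


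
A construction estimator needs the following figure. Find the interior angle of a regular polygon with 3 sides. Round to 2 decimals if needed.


Shape: regular triangle (3 sides)
Formula: interior angle = (n - 2) * 180 / n
(n - 2) = 1
(n - 2) * 180 = 180
angle = 180 / 3
angle = 60
60 degrees


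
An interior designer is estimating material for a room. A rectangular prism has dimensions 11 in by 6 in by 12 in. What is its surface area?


Shape: rectangular prism
l = 11 in, w = 6 in, h = 12 in
Formula: SA = 2(lw + lh + wh)
lw = 66, lh = 132, wh = 72
lw + lh + wh = 270
SA = 2 * 270
SA = 540
540 in^2


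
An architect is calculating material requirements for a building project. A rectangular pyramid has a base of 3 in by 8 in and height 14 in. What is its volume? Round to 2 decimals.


Shape: rectangular pyramid
Base: 3 in x 8 in, Height h = 14 in
Formula: V = (1/3) * base_area * h
base_area = 3 * 8 = 24
base_area * h = 24 * 14 = 336
V = 336 / 3
V = 112
112 in^3


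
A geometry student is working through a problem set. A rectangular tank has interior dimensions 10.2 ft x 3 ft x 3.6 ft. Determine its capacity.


Shape: rectangular prism
l = 10.2 ft, w = 3 ft, h = 3.6 ft
Formula: V = l * w * h
V = 10.2 * 3 * 3.6
V = 30.6 * 3.6
V = 110.16
110.16 ft^3


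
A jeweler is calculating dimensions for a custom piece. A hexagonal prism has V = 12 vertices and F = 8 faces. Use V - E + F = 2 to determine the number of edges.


Polyhedron: hexagonal prism
Euler's formula for convex polyhedra: V - E + F = 2
Given: V = 12 vertices and F = 8 faces
Solve for E:
E = V + F - 2 = 12 + 8 - 2 = 18
18 edges


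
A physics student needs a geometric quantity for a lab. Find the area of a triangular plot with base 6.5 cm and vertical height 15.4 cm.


Shape: triangle
Base b = 6.5 cm, Height h = 15.4 cm
Formula: A = (1/2) * b * h
A = 0.5 * 6.5 * 15.4
A = 0.5 * 100.1
A = 50.05
50.05 cm^2


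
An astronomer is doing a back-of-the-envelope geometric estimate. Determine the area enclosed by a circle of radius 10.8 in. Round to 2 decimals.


Shape: circle
Radius r = 10.8 in
Formula: A = pi * r^2
r^2 = 10.8^2 = 116.64
A = pi * 116.64
A = 366.44
366.44 in^2


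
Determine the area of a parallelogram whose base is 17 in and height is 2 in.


Shape: parallelogram
Base b = 17 in, Height h = 2 in
Formula: A = b * h
A = 17 * 2
A = 34
34 in^2


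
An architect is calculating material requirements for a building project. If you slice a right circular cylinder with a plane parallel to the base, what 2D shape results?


Solid: right circular cylinder
Cutting plane: parallel to the base
Visualize the intersection of the plane with the solid's surface.
The boundary of the cut region is a circle.
circle


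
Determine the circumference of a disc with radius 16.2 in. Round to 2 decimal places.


Shape: circle
Radius r = 16.2 in
Formula: C = 2 * pi * r
C = 2 * pi * 16.2
C = 32.4 * pi
C = 101.79
101.79 in


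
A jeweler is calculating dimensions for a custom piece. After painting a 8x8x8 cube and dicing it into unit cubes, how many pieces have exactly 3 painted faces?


Large cube: 8 x 8 x 8, cut into unit cubes.
Cubes with 3 painted faces are at the corners. A cube always has 8 corners.
Count = 8
8 unit cubes


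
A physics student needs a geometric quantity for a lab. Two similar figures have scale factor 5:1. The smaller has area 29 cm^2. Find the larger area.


Linear scale factor k = 5
Original area = 29 cm^2
Rule: under a linear scaling by k, areas scale by k^2.
k^2 = 5^2 = 25
New area = 29 * 25
New area = 725
725 cm^2


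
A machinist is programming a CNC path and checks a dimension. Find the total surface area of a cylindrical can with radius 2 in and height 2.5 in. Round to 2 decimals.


Shape: closed cylinder
Radius r = 2 in, Height h = 2.5 in
Formula: SA = 2*pi*r^2 + 2*pi*r*h = 2*pi*r*(r + h)
r + h = 4.5
2 * r * (r + h) = 2 * 2 * 4.5 = 18
SA = 18 * pi
SA = 56.55
56.55 in^2


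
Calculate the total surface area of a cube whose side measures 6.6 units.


Shape: cube
Side s = 6.6 units
A cube has 6 square faces.
Formula: SA = 6 * s^2
s^2 = 43.56
SA = 6 * 43.56
SA = 261.36
261.36 units^2


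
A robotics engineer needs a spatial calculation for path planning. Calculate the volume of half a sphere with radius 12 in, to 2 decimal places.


Shape: hemisphere (half of a sphere)
Radius r = 12 in
Formula: V = (1/2) * (4/3) * pi * r^3 = (2/3) * pi * r^3
r^3 = 1728
(2/3) * 1728 = 1152
V = 1152 * pi
V = 3619.11
3619.11 in^3


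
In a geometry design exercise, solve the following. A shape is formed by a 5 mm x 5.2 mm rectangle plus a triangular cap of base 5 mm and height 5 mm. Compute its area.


Composite shape: rectangle + triangle
Rectangle area = 5 * 5.2 = 26
Triangle area = 0.5 * 5 * 5 = 12.5
Total = 26 + 12.5
Total = 38.5
38.5 mm^2


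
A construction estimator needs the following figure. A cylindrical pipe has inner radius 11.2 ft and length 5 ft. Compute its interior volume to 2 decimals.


Shape: cylinder
Radius r = 11.2 ft, Height h = 5 ft
Formula: V = pi * r^2 * h
r^2 = 125.44
V = pi * 125.44 * 5
V = 627.2 * pi
V = 1970.41
1970.41 ft^3


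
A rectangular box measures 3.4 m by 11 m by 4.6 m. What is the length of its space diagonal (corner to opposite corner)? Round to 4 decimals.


Shape: rectangular box (space diagonal)
l = 3.4 m, w = 11 m, h = 4.6 m
Visualize: the diagonal of the base, then a right triangle with that diagonal and the height.
Formula: d = sqrt(l^2 + w^2 + h^2)
l^2 + w^2 + h^2 = 11.56 + 121 + 21.16 = 153.72
d = sqrt(153.72)
d = 12.3984
12.3984 m


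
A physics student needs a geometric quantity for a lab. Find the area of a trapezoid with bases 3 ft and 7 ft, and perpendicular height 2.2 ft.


Shape: trapezoid
Parallel sides a = 3 ft, b = 7 ft; Height h = 2.2 ft
Formula: A = (a + b) * h / 2
a + b = 3 + 7 = 10
A = 10 * 2.2 / 2
A = 22 / 2
A = 11
11 ft^2


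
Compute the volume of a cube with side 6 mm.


Shape: cube
Side s = 6 mm
Formula: V = s^3
V = 6 * 6 * 6
V = 36 * 6
V = 216
216 mm^3


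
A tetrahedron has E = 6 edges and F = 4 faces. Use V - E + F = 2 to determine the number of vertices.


Polyhedron: tetrahedron
Euler's formula for convex polyhedra: V - E + F = 2
Given: E = 6 edges and F = 4 faces
Solve for V:
V = 2 + E - F = 2 + 6 - 4 = 4
4 vertices


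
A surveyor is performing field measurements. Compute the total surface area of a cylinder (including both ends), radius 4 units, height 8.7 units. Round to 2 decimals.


Shape: closed cylinder
Radius r = 4 units, Height h = 8.7 units
Formula: SA = 2*pi*r^2 + 2*pi*r*h = 2*pi*r*(r + h)
r + h = 12.7
2 * r * (r + h) = 2 * 4 * 12.7 = 101.6
SA = 101.6 * pi
SA = 319.19
319.19 units^2


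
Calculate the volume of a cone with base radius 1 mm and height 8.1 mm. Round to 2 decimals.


Shape: cone
Radius r = 1 mm, Height h = 8.1 mm
Formula: V = (1/3) * pi * r^2 * h
r^2 = 1
pi * r^2 * h = pi * 1 * 8.1 = 8.1 * pi
V = 8.1 * pi / 3
V = 8.48
8.48 mm^3


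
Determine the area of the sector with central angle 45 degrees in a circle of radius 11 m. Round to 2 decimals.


Shape: circular sector
Radius r = 11 m, Angle = 45 degrees
Formula: A = (angle/360) * pi * r^2
r^2 = 121
Fraction of circle = 45/360
A = (45/360) * pi * 121
A = 15.125 * pi
A = 47.52
47.52 m^2


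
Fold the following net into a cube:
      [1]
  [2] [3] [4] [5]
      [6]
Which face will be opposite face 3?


Net: cross layout. Take square 3 as the base (bottom).
Fold the four squares in the horizontal row up around 3: 2 -> left, 4 -> right, 5 wraps to the top.
Fold 1 and 6 up from 3: 1 -> back, 6 -> front.
Opposite pairs are therefore: (1, 6), (2, 4), (3, 5).
Face 3 is opposite face 5.
face 5


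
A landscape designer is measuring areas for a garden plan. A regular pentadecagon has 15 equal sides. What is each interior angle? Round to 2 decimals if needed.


Shape: regular pentadecagon (15 sides)
Formula: interior angle = (n - 2) * 180 / n
(n - 2) = 13
(n - 2) * 180 = 2340
angle = 2340 / 15
angle = 156
156 degrees


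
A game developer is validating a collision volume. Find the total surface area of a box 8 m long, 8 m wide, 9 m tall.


Shape: rectangular prism
l = 8 m, w = 8 m, h = 9 m
Formula: SA = 2(lw + lh + wh)
lw = 64, lh = 72, wh = 72
lw + lh + wh = 208
SA = 2 * 208
SA = 416
416 m^2


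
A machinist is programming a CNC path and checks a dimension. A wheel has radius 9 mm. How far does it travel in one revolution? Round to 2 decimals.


Shape: circle
Radius r = 9 mm
Formula: C = 2 * pi * r
C = 2 * pi * 9
C = 18 * pi
C = 56.55
56.55 mm


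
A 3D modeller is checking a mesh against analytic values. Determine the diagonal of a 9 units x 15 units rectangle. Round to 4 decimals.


Shape: rectangle (diagonal via Pythagoras)
Sides: 9 units and 15 units
Formula: d = sqrt(l^2 + w^2)
l^2 = 81, w^2 = 225
l^2 + w^2 = 306
d = sqrt(306)
d = 17.4929
17.4929 units


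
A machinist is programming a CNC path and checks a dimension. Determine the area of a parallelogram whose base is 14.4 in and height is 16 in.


Shape: parallelogram
Base b = 14.4 in, Height h = 16 in
Formula: A = b * h
A = 14.4 * 16
A = 230.4
230.4 in^2


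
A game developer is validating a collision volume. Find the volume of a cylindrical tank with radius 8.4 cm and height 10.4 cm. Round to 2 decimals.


Shape: cylinder
Radius r = 8.4 cm, Height h = 10.4 cm
Formula: V = pi * r^2 * h
r^2 = 70.56
V = pi * 70.56 * 10.4
V = 733.824 * pi
V = 2305.38
2305.38 cm^3


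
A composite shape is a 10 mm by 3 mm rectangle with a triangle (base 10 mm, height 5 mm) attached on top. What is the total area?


Composite shape: rectangle + triangle
Rectangle area = 10 * 3 = 30
Triangle area = 0.5 * 10 * 5 = 25
Total = 30 + 25
Total = 55
55 mm^2


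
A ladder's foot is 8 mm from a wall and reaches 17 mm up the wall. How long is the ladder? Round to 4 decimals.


Shape: right triangle
Legs a = 8 mm, b = 17 mm
Formula: c = sqrt(a^2 + b^2)
a^2 = 64, b^2 = 289
a^2 + b^2 = 353
c = sqrt(353)
c = 18.7883
18.7883 mm


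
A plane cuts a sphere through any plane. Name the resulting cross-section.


Solid: sphere
Cutting plane: through any plane
Visualize the intersection of the plane with the solid's surface.
The boundary of the cut region is a circle.
circle


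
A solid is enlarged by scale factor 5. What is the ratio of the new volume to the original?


Linear scale factor k = 5
Rule: under a linear scaling by k, volumes scale by k^3.
k^3 = 5 * 5 * 5
k^3 = 25 * 5
k^3 = 125
Volume scales by a factor of 125.
125 (dimensionless)


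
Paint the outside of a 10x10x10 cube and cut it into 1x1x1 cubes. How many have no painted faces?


Large cube: 10 x 10 x 10, cut into unit cubes.
n = 10, so n - 2 = 8
Unpainted cubes form the interior (n - 2)^3 block.
(n - 2)^3 = 8^3 = 512
512 unit cubes


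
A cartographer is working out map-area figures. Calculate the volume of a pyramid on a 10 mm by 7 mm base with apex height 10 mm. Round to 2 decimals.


Shape: rectangular pyramid
Base: 10 mm x 7 mm, Height h = 10 mm
Formula: V = (1/3) * base_area * h
base_area = 10 * 7 = 70
base_area * h = 70 * 10 = 700
V = 700 / 3
V = 233.33
233.33 mm^3


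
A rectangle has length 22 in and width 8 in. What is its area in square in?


Shape: rectangle
Length l = 22 in, Width w = 8 in
Formula: A = l * w
A = 22 * 8
A = 176
176 in^2


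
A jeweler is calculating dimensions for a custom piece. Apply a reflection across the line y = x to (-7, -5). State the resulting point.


Transformation: reflection
Original point: (-7, -5)
Rule for reflection over y = x: (x, y) -> (y, x)
Apply: (-7, -5) -> (-5, -7)
(-5, -7)


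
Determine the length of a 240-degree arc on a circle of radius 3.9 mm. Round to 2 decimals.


Shape: circular arc
Radius r = 3.9 mm, Angle = 240 degrees
Formula: L = (angle/360) * 2 * pi * r
2 * pi * r = 7.8 * pi
L = (240/360) * 7.8 * pi
L = 5.2 * pi
L = 16.34
16.34 mm


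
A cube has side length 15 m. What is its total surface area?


Shape: cube
Side s = 15 m
A cube has 6 square faces.
Formula: SA = 6 * s^2
s^2 = 225
SA = 6 * 225
SA = 1350
1350 m^2


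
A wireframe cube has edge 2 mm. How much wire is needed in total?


Shape: cube
Side s = 2 mm
A cube has 12 edges, all equal.
Formula: total edge length = 12 * s
Total = 12 * 2
Total = 24
24 mm


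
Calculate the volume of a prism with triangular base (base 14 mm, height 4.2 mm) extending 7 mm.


Shape: triangular prism
Triangle base = 14 mm, triangle height = 4.2 mm, prism length L = 7 mm
Formula: V = (1/2 * b * h_tri) * L
Cross-section area = 0.5 * 14 * 4.2 = 29.4
V = 29.4 * 7
V = 205.8
205.8 mm^3


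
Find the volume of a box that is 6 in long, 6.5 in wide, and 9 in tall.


Shape: rectangular prism
l = 6 in, w = 6.5 in, h = 9 in
Formula: V = l * w * h
V = 6 * 6.5 * 9
V = 39 * 9
V = 351
351 in^3


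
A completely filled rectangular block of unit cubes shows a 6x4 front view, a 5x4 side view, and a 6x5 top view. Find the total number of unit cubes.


Orthographic views of a solid rectangular block:
Front view 6 x 4 -> length = 6, height = 4
Side view 5 x 4 -> width = 5, height = 4 (consistent)
Top view 6 x 5 -> confirms length = 6, width = 5
The block is 6 x 5 x 4.
Total unit cubes = 6 * 5 * 4 = 120
120 unit cubes


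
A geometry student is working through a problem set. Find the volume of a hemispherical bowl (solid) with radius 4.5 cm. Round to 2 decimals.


Shape: hemisphere (half of a sphere)
Radius r = 4.5 cm
Formula: V = (1/2) * (4/3) * pi * r^3 = (2/3) * pi * r^3
r^3 = 91.125
(2/3) * 91.125 = 60.75
V = 60.75 * pi
V = 190.85
190.85 cm^3


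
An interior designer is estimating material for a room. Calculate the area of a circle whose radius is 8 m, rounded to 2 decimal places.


Shape: circle
Radius r = 8 m
Formula: A = pi * r^2
r^2 = 8^2 = 64
A = pi * 64
A = 201.06
201.06 m^2


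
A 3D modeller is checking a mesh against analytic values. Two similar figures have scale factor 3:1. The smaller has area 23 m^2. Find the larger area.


Linear scale factor k = 3
Original area = 23 m^2
Rule: under a linear scaling by k, areas scale by k^2.
k^2 = 3^2 = 9
New area = 23 * 9
New area = 207
207 m^2


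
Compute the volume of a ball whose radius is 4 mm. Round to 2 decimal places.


Shape: sphere
Radius r = 4 mm
Formula: V = (4/3) * pi * r^3
r^3 = 64
(4/3) * 64 = 85.333333
V = 85.333333 * pi
V = 268.08
268.08 mm^3


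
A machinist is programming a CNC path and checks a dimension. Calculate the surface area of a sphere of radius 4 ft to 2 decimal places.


Shape: sphere
Radius r = 4 ft
Formula: SA = 4 * pi * r^2
r^2 = 16
SA = 4 * pi * 16
SA = 64 * pi
SA = 201.06
201.06 ft^2


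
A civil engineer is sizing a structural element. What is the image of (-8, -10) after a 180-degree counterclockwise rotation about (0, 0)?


Transformation: rotation about the origin
Original point: (-8, -10)
Rule for 180 deg: (x, y) -> (-x, -y)
Apply: (-8, -10) -> (8, 10)
(8, 10)


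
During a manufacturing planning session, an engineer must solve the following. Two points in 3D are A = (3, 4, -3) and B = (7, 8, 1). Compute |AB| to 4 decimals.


3D distance between two points
P1 = (3, 4, -3), P2 = (7, 8, 1)
Formula: d = sqrt((x2-x1)^2 + (y2-y1)^2 + (z2-z1)^2)
dx = 7 - 3 = 4
dy = 8 - 4 = 4
dz = 1 - -3 = 4
dx^2 + dy^2 + dz^2 = 16 + 16 + 16 = 48
d = sqrt(48)
d = 6.9282
6.9282 units


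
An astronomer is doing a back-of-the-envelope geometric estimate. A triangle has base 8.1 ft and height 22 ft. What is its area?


Shape: triangle
Base b = 8.1 ft, Height h = 22 ft
Formula: A = (1/2) * b * h
A = 0.5 * 8.1 * 22
A = 0.5 * 178.2
A = 89.1
89.1 ft^2


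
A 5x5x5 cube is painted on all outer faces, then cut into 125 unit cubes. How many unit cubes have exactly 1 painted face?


Large cube: 5 x 5 x 5, cut into unit cubes.
n = 5, so n - 2 = 3
Cubes with 1 painted face lie in the interior of each face.
A cube has 6 faces; each contributes (n - 2)^2 = 9 such cubes.
Count = 6 * 9 = 54
54 unit cubes


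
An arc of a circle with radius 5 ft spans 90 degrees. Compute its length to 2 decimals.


Shape: circular arc
Radius r = 5 ft, Angle = 90 degrees
Formula: L = (angle/360) * 2 * pi * r
2 * pi * r = 10 * pi
L = (90/360) * 10 * pi
L = 2.5 * pi
L = 7.85
7.85 ft


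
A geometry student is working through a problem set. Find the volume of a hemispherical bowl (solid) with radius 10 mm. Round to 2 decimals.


Shape: hemisphere (half of a sphere)
Radius r = 10 mm
Formula: V = (1/2) * (4/3) * pi * r^3 = (2/3) * pi * r^3
r^3 = 1000
(2/3) * 1000 = 666.666667
V = 666.666667 * pi
V = 2094.4
2094.4 mm^3


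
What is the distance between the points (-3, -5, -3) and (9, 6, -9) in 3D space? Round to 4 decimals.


3D distance between two points
P1 = (-3, -5, -3), P2 = (9, 6, -9)
Formula: d = sqrt((x2-x1)^2 + (y2-y1)^2 + (z2-z1)^2)
dx = 9 - -3 = 12
dy = 6 - -5 = 11
dz = -9 - -3 = -6
dx^2 + dy^2 + dz^2 = 144 + 121 + 36 = 301
d = sqrt(301)
d = 17.3494
17.3494 units


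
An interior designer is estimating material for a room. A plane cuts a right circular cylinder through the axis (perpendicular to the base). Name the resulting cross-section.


Solid: right circular cylinder
Cutting plane: through the axis (perpendicular to the base)
Visualize the intersection of the plane with the solid's surface.
The boundary of the cut region is a rectangle.
rectangle


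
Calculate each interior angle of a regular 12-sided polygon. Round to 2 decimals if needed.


Shape: regular dodecagon (12 sides)
Formula: interior angle = (n - 2) * 180 / n
(n - 2) = 10
(n - 2) * 180 = 1800
angle = 1800 / 12
angle = 150
150 degrees


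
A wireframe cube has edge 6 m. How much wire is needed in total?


Shape: cube
Side s = 6 m
A cube has 12 edges, all equal.
Formula: total edge length = 12 * s
Total = 12 * 6
Total = 72
72 m


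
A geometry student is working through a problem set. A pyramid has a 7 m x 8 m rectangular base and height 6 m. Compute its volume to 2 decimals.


Shape: rectangular pyramid
Base: 7 m x 8 m, Height h = 6 m
Formula: V = (1/3) * base_area * h
base_area = 7 * 8 = 56
base_area * h = 56 * 6 = 336
V = 336 / 3
V = 112
112 m^3


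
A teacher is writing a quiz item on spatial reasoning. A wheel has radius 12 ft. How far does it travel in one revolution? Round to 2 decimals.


Shape: circle
Radius r = 12 ft
Formula: C = 2 * pi * r
C = 2 * pi * 12
C = 24 * pi
C = 75.4
75.4 ft


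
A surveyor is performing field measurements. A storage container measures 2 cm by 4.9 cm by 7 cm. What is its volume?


Shape: rectangular prism
l = 2 cm, w = 4.9 cm, h = 7 cm
Formula: V = l * w * h
V = 2 * 4.9 * 7
V = 9.8 * 7
V = 68.6
68.6 cm^3


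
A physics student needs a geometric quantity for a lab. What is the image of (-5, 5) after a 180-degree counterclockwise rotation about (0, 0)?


Transformation: rotation about the origin
Original point: (-5, 5)
Rule for 180 deg: (x, y) -> (-x, -y)
Apply: (-5, 5) -> (5, -5)
(5, -5)


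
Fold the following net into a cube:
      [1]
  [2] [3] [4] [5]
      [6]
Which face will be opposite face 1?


Net: cross layout. Take square 3 as the base (bottom).
Fold the four squares in the horizontal row up around 3: 2 -> left, 4 -> right, 5 wraps to the top.
Fold 1 and 6 up from 3: 1 -> back, 6 -> front.
Opposite pairs are therefore: (1, 6), (2, 4), (3, 5).
Face 1 is opposite face 6.
face 6


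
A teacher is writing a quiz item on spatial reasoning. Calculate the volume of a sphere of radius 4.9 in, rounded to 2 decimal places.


Shape: sphere
Radius r = 4.9 in
Formula: V = (4/3) * pi * r^3
r^3 = 117.649
(4/3) * 117.649 = 156.865333
V = 156.865333 * pi
V = 492.81
492.81 in^3


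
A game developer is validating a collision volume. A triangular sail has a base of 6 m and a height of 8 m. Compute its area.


Shape: triangle
Base b = 6 m, Height h = 8 m
Formula: A = (1/2) * b * h
A = 0.5 * 6 * 8
A = 0.5 * 48
A = 24
24 m^2


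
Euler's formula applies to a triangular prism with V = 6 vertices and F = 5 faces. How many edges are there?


Polyhedron: triangular prism
Euler's formula for convex polyhedra: V - E + F = 2
Given: V = 6 vertices and F = 5 faces
Solve for E:
E = V + F - 2 = 6 + 5 - 2 = 9
9 edges


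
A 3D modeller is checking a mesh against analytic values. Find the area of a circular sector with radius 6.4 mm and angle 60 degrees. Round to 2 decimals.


Shape: circular sector
Radius r = 6.4 mm, Angle = 60 degrees
Formula: A = (angle/360) * pi * r^2
r^2 = 40.96
Fraction of circle = 60/360
A = (60/360) * pi * 40.96
A = 6.826667 * pi
A = 21.45
21.45 mm^2


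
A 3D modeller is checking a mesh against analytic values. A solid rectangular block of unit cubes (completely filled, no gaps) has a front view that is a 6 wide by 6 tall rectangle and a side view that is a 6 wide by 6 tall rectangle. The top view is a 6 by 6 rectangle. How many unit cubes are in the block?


Orthographic views of a solid rectangular block:
Front view 6 x 6 -> length = 6, height = 6
Side view 6 x 6 -> width = 6, height = 6 (consistent)
Top view 6 x 6 -> confirms length = 6, width = 6
The block is 6 x 6 x 6.
Total unit cubes = 6 * 6 * 6 = 216
216 unit cubes


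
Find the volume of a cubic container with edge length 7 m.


Shape: cube
Side s = 7 m
Formula: V = s^3
V = 7 * 7 * 7
V = 49 * 7
V = 343
343 m^3


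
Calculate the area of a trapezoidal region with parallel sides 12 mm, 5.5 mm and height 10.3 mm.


Shape: trapezoid
Parallel sides a = 12 mm, b = 5.5 mm; Height h = 10.3 mm
Formula: A = (a + b) * h / 2
a + b = 12 + 5.5 = 17.5
A = 17.5 * 10.3 / 2
A = 180.25 / 2
A = 90.125
90.125 mm^2


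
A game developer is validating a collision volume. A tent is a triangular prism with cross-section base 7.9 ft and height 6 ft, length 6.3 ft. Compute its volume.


Shape: triangular prism
Triangle base = 7.9 ft, triangle height = 6 ft, prism length L = 6.3 ft
Formula: V = (1/2 * b * h_tri) * L
Cross-section area = 0.5 * 7.9 * 6 = 23.7
V = 23.7 * 6.3
V = 149.31
149.31 ft^3


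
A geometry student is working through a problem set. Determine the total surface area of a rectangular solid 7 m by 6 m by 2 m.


Shape: rectangular prism
l = 7 m, w = 6 m, h = 2 m
Formula: SA = 2(lw + lh + wh)
lw = 42, lh = 14, wh = 12
lw + lh + wh = 68
SA = 2 * 68
SA = 136
136 m^2


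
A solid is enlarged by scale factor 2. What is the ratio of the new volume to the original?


Linear scale factor k = 2
Rule: under a linear scaling by k, volumes scale by k^3.
k^3 = 2 * 2 * 2
k^3 = 4 * 2
k^3 = 8
Volume scales by a factor of 8.
8 (dimensionless)


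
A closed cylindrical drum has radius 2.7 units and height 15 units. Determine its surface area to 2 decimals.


Shape: closed cylinder
Radius r = 2.7 units, Height h = 15 units
Formula: SA = 2*pi*r^2 + 2*pi*r*h = 2*pi*r*(r + h)
r + h = 17.7
2 * r * (r + h) = 2 * 2.7 * 17.7 = 95.58
SA = 95.58 * pi
SA = 300.27
300.27 units^2


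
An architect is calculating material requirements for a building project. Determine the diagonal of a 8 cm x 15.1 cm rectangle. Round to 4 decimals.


Shape: rectangle (diagonal via Pythagoras)
Sides: 8 cm and 15.1 cm
Formula: d = sqrt(l^2 + w^2)
l^2 = 64, w^2 = 228.01
l^2 + w^2 = 292.01
d = sqrt(292.01)
d = 17.0883
17.0883 cm


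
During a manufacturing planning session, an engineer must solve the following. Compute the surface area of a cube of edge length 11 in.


Shape: cube
Side s = 11 in
A cube has 6 square faces.
Formula: SA = 6 * s^2
s^2 = 121
SA = 6 * 121
SA = 726
726 in^2


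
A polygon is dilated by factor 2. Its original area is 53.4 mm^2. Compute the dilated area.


Linear scale factor k = 2
Original area = 53.4 mm^2
Rule: under a linear scaling by k, areas scale by k^2.
k^2 = 2^2 = 4
New area = 53.4 * 4
New area = 213.6
213.6 mm^2


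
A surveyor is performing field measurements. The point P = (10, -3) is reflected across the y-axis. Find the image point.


Transformation: reflection
Original point: (10, -3)
Rule for reflection over the y-axis: (x, y) -> (-x, y)
Apply: (10, -3) -> (-10, -3)
(-10, -3)


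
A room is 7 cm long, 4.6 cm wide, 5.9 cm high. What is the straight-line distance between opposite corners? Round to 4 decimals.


Shape: rectangular box (space diagonal)
l = 7 cm, w = 4.6 cm, h = 5.9 cm
Visualize: the diagonal of the base, then a right triangle with that diagonal and the height.
Formula: d = sqrt(l^2 + w^2 + h^2)
l^2 + w^2 + h^2 = 49 + 21.16 + 34.81 = 104.97
d = sqrt(104.97)
d = 10.2455
10.2455 cm


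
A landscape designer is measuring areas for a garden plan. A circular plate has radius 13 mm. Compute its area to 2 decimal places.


Shape: circle
Radius r = 13 mm
Formula: A = pi * r^2
r^2 = 13^2 = 169
A = pi * 169
A = 530.93
530.93 mm^2


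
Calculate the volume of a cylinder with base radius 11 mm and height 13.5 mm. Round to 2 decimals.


Shape: cylinder
Radius r = 11 mm, Height h = 13.5 mm
Formula: V = pi * r^2 * h
r^2 = 121
V = pi * 121 * 13.5
V = 1633.5 * pi
V = 5131.79
5131.79 mm^3


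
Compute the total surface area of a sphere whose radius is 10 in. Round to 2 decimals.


Shape: sphere
Radius r = 10 in
Formula: SA = 4 * pi * r^2
r^2 = 100
SA = 4 * pi * 100
SA = 400 * pi
SA = 1256.64
1256.64 in^2


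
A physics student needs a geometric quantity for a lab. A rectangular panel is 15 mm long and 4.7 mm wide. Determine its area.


Shape: rectangle
Length l = 15 mm, Width w = 4.7 mm
Formula: A = l * w
A = 15 * 4.7
A = 70.5
70.5 mm^2


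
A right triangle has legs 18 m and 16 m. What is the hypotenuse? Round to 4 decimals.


Shape: right triangle
Legs a = 18 m, b = 16 m
Formula: c = sqrt(a^2 + b^2)
a^2 = 324, b^2 = 256
a^2 + b^2 = 580
c = sqrt(580)
c = 24.0832
24.0832 m


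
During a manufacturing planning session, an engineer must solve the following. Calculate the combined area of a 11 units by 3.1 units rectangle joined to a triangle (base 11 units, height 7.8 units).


Composite shape: rectangle + triangle
Rectangle area = 11 * 3.1 = 34.1
Triangle area = 0.5 * 11 * 7.8 = 42.9
Total = 34.1 + 42.9
Total = 77
77 units^2


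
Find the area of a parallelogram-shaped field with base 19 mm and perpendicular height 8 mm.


Shape: parallelogram
Base b = 19 mm, Height h = 8 mm
Formula: A = b * h
A = 19 * 8
A = 152
152 mm^2


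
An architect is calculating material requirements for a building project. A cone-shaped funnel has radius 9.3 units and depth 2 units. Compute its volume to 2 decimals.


Shape: cone
Radius r = 9.3 units, Height h = 2 units
Formula: V = (1/3) * pi * r^2 * h
r^2 = 86.49
pi * r^2 * h = pi * 86.49 * 2 = 172.98 * pi
V = 172.98 * pi / 3
V = 181.14
181.14 units^3


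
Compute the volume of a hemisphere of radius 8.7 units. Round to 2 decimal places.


Shape: hemisphere (half of a sphere)
Radius r = 8.7 units
Formula: V = (1/2) * (4/3) * pi * r^3 = (2/3) * pi * r^3
r^3 = 658.503
(2/3) * 658.503 = 439.002
V = 439.002 * pi
V = 1379.17
1379.17 units^3


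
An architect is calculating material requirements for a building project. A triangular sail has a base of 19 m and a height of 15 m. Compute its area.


Shape: triangle
Base b = 19 m, Height h = 15 m
Formula: A = (1/2) * b * h
A = 0.5 * 19 * 15
A = 0.5 * 285
A = 142.5
142.5 m^2


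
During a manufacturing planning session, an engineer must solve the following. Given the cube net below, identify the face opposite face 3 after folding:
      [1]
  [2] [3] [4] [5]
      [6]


Net: cross layout. Take square 3 as the base (bottom).
Fold the four squares in the horizontal row up around 3: 2 -> left, 4 -> right, 5 wraps to the top.
Fold 1 and 6 up from 3: 1 -> back, 6 -> front.
Opposite pairs are therefore: (1, 6), (2, 4), (3, 5).
Face 3 is opposite face 5.
face 5


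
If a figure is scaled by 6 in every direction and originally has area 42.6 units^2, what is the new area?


Linear scale factor k = 6
Original area = 42.6 units^2
Rule: under a linear scaling by k, areas scale by k^2.
k^2 = 6^2 = 36
New area = 42.6 * 36
New area = 1533.6
1533.6 units^2


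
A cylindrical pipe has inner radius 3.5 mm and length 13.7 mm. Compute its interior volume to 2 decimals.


Shape: cylinder
Radius r = 3.5 mm, Height h = 13.7 mm
Formula: V = pi * r^2 * h
r^2 = 12.25
V = pi * 12.25 * 13.7
V = 167.825 * pi
V = 527.24
527.24 mm^3


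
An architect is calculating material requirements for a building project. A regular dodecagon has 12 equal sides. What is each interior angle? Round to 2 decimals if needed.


Shape: regular dodecagon (12 sides)
Formula: interior angle = (n - 2) * 180 / n
(n - 2) = 10
(n - 2) * 180 = 1800
angle = 1800 / 12
angle = 150
150 degrees


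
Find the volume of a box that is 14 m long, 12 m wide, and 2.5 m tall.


Shape: rectangular prism
l = 14 m, w = 12 m, h = 2.5 m
Formula: V = l * w * h
V = 14 * 12 * 2.5
V = 168 * 2.5
V = 420
420 m^3


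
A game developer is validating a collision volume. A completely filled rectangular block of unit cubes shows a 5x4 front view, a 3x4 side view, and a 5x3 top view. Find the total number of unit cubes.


Orthographic views of a solid rectangular block:
Front view 5 x 4 -> length = 5, height = 4
Side view 3 x 4 -> width = 3, height = 4 (consistent)
Top view 5 x 3 -> confirms length = 5, width = 3
The block is 5 x 3 x 4.
Total unit cubes = 5 * 3 * 4 = 60
60 unit cubes


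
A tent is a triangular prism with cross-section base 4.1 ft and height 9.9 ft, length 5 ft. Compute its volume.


Shape: triangular prism
Triangle base = 4.1 ft, triangle height = 9.9 ft, prism length L = 5 ft
Formula: V = (1/2 * b * h_tri) * L
Cross-section area = 0.5 * 4.1 * 9.9 = 20.295
V = 20.295 * 5
V = 101.475
101.475 ft^3


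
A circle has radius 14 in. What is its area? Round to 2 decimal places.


Shape: circle
Radius r = 14 in
Formula: A = pi * r^2
r^2 = 14^2 = 196
A = pi * 196
A = 615.75
615.75 in^2


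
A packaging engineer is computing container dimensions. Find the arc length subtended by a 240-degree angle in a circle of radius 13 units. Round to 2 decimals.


Shape: circular arc
Radius r = 13 units, Angle = 240 degrees
Formula: L = (angle/360) * 2 * pi * r
2 * pi * r = 26 * pi
L = (240/360) * 26 * pi
L = 17.333333 * pi
L = 54.45
54.45 units


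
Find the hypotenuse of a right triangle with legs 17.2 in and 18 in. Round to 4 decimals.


Shape: right triangle
Legs a = 17.2 in, b = 18 in
Formula: c = sqrt(a^2 + b^2)
a^2 = 295.84, b^2 = 324
a^2 + b^2 = 619.84
c = sqrt(619.84)
c = 24.8966
24.8966 in


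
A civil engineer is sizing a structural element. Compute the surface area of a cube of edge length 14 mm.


Shape: cube
Side s = 14 mm
A cube has 6 square faces.
Formula: SA = 6 * s^2
s^2 = 196
SA = 6 * 196
SA = 1176
1176 mm^2


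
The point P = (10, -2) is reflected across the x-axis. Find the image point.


Transformation: reflection
Original point: (10, -2)
Rule for reflection over the x-axis: (x, y) -> (x, -y)
Apply: (10, -2) -> (10, 2)
(10, 2)


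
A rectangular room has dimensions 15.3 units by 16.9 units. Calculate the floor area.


Shape: rectangle
Length l = 15.3 units, Width w = 16.9 units
Formula: A = l * w
A = 15.3 * 16.9
A = 258.57
258.57 units^2


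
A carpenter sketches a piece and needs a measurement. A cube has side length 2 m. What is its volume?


Shape: cube
Side s = 2 m
Formula: V = s^3
V = 2 * 2 * 2
V = 4 * 2
V = 8
8 m^3


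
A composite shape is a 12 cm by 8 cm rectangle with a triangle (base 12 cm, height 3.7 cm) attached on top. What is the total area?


Composite shape: rectangle + triangle
Rectangle area = 12 * 8 = 96
Triangle area = 0.5 * 12 * 3.7 = 22.2
Total = 96 + 22.2
Total = 118.2
118.2 cm^2


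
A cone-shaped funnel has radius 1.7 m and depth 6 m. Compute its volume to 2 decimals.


Shape: cone
Radius r = 1.7 m, Height h = 6 m
Formula: V = (1/3) * pi * r^2 * h
r^2 = 2.89
pi * r^2 * h = pi * 2.89 * 6 = 17.34 * pi
V = 17.34 * pi / 3
V = 18.16
18.16 m^3


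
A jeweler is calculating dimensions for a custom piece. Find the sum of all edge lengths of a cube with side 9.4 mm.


Shape: cube
Side s = 9.4 mm
A cube has 12 edges, all equal.
Formula: total edge length = 12 * s
Total = 12 * 9.4
Total = 112.8
112.8 mm


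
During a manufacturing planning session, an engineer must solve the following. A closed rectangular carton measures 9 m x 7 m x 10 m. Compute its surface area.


Shape: rectangular prism
l = 9 m, w = 7 m, h = 10 m
Formula: SA = 2(lw + lh + wh)
lw = 63, lh = 90, wh = 70
lw + lh + wh = 223
SA = 2 * 223
SA = 446
446 m^2


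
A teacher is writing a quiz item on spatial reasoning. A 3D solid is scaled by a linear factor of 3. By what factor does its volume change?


Linear scale factor k = 3
Rule: under a linear scaling by k, volumes scale by k^3.
k^3 = 3 * 3 * 3
k^3 = 9 * 3
k^3 = 27
Volume scales by a factor of 27.
27 (dimensionless)
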